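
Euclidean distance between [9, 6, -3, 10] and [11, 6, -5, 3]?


d = sqrt(sum of squared differences). (9-11)^2=4, (6-6)^2=0, (-3--5)^2=4, (10-3)^2=49. Sum = 57.

sqrt(57)


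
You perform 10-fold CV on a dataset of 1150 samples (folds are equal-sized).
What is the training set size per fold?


Each validation fold has 1150/10 = 115 samples. Training set = 1150 - 115 = 1035.

1035


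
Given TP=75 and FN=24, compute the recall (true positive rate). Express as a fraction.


Recall = TP / (TP + FN) = 75 / 99 = 25/33.

25/33


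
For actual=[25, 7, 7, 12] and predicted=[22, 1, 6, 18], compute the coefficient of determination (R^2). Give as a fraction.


Mean(y) = 51/4. SS_res = 82. SS_tot = 867/4. R^2 = 1 - 82/(867/4) = 539/867.

539/867


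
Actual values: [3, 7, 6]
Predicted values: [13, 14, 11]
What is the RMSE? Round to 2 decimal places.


MSE = 58.0000. RMSE = sqrt(58.0000) = 7.62.

7.62


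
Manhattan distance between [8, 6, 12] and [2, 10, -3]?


d = sum of absolute differences: |8-2|=6 + |6-10|=4 + |12--3|=15 = 25.

25


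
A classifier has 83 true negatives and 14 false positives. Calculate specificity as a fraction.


Specificity = TN / (TN + FP) = 83 / 97 = 83/97.

83/97


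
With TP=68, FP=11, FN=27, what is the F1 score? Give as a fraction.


Precision = 68/79 = 68/79. Recall = 68/95 = 68/95. F1 = 2*P*R/(P+R) = 68/87.

68/87


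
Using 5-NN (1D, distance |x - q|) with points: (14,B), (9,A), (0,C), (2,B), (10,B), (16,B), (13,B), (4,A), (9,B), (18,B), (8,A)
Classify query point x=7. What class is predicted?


Distances: |14-7|=7, |9-7|=2, |0-7|=7, |2-7|=5, |10-7|=3, |16-7|=9, |13-7|=6, |4-7|=3, |9-7|=2, |18-7|=11, |8-7|=1. 5 nearest: (8,A), (9,A), (9,B), (4,A), (10,B). Counts: {'A': 3, 'B': 2}. Majority class: A.

A


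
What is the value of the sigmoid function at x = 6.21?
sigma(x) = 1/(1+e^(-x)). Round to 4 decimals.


sigma(6.21) = 1/(1+e^(-6.21)) = 1/(1+0.002009) = 1/1.002009 = 0.9980.

0.9980


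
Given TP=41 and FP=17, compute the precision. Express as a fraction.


Precision = TP / (TP + FP) = 41 / 58 = 41/58.

41/58


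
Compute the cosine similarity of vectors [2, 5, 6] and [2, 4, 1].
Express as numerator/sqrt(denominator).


dot = 30. |a|^2 = 65, |b|^2 = 21. cos = 30/sqrt(1365).

30/sqrt(1365)


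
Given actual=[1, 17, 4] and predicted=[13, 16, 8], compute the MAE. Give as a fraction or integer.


MAE = (1/3) * (|1-13|=12 + |17-16|=1 + |4-8|=4). Sum = 17. MAE = 17/3.

17/3


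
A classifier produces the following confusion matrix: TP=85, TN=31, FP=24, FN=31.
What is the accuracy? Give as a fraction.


Accuracy = (TP + TN) / (TP + TN + FP + FN) = (85 + 31) / 171 = 116/171.

116/171


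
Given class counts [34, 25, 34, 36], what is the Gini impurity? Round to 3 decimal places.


Total = 129. Proportions: 34/129, 25/129, 34/129, 36/129. sum(p_i^2) = 0.2544. Gini = 1 - 0.2544 = 0.7456, which rounds to 0.746.

0.746


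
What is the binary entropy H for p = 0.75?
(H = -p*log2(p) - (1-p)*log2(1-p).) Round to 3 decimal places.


H = -0.75*log2(0.75) - 0.25*log2(0.25) = 0.811.

0.811


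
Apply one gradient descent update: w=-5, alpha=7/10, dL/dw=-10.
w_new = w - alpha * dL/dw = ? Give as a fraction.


w_new = -5 - 7/10 * -10 = -5 - -7 = 2.

2


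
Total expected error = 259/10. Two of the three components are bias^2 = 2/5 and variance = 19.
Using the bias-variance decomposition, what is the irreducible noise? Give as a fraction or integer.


Total error = bias^2 + variance + irreducible noise. So irreducible noise = 259/10 - 2/5 - 19 = 13/2.

13/2


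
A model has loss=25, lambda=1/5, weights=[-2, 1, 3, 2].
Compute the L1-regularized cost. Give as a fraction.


L1 norm = sum(|w|) = 8. J = 25 + 1/5 * 8 = 133/5.

133/5


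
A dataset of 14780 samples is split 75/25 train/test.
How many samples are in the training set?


Test set = 14780 * 25% = 3695. Training set = 14780 - 3695 = 11085.

11085


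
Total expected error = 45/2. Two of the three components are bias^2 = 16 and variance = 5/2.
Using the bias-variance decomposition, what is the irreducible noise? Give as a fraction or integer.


Total error = bias^2 + variance + irreducible noise. So irreducible noise = 45/2 - 16 - 5/2 = 4.

4


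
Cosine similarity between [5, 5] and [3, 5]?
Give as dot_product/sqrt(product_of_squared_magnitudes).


dot = 40. |a|^2 = 50, |b|^2 = 34. cos = 40/sqrt(1700).

40/sqrt(1700)


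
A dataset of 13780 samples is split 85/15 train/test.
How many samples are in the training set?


Test set = 13780 * 15% = 2067. Training set = 13780 - 2067 = 11713.

11713


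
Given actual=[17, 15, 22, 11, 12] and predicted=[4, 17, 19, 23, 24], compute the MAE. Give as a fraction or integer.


MAE = (1/5) * (|17-4|=13 + |15-17|=2 + |22-19|=3 + |11-23|=12 + |12-24|=12). Sum = 42. MAE = 42/5.

42/5


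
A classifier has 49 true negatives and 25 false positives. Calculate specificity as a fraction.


Specificity = TN / (TN + FP) = 49 / 74 = 49/74.

49/74


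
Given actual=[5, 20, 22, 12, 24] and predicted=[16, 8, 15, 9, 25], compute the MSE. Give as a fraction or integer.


MSE = (1/5) * ((5-16)^2=121 + (20-8)^2=144 + (22-15)^2=49 + (12-9)^2=9 + (24-25)^2=1). Sum = 324. MSE = 324/5.

324/5


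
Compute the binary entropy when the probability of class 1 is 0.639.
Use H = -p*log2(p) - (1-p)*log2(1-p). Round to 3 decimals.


H = -0.639*log2(0.639) - 0.361*log2(0.361) = 0.944.

0.944


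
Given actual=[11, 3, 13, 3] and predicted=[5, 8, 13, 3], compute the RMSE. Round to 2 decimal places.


MSE = 15.2500. RMSE = sqrt(15.2500) = 3.91.

3.91


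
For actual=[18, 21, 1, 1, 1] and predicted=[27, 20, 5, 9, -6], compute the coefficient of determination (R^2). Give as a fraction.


Mean(y) = 42/5. SS_res = 211. SS_tot = 2076/5. R^2 = 1 - 211/(2076/5) = 1021/2076.

1021/2076


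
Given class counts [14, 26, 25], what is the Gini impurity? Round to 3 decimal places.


Total = 65. Proportions: 14/65, 26/65, 25/65. sum(p_i^2) = 0.3543. Gini = 1 - 0.3543 = 0.6457, which rounds to 0.646.

0.646


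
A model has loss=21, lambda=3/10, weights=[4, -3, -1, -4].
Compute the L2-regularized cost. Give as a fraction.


L2 sq norm = sum(w^2) = 42. J = 21 + 3/10 * 42 = 168/5.

168/5


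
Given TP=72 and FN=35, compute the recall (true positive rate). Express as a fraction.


Recall = TP / (TP + FN) = 72 / 107 = 72/107.

72/107


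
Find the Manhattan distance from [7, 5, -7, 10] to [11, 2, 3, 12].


d = sum of absolute differences: |7-11|=4 + |5-2|=3 + |-7-3|=10 + |10-12|=2 = 19.

19


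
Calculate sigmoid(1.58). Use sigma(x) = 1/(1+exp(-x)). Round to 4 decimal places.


sigma(1.58) = 1/(1+e^(-1.58)) = 1/(1+0.205975) = 1/1.205975 = 0.8292.

0.8292


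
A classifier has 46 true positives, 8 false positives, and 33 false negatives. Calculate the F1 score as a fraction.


Precision = 46/54 = 23/27. Recall = 46/79 = 46/79. F1 = 2*P*R/(P+R) = 92/133.

92/133


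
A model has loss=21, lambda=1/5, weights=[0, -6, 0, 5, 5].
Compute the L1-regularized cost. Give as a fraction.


L1 norm = sum(|w|) = 16. J = 21 + 1/5 * 16 = 121/5.

121/5


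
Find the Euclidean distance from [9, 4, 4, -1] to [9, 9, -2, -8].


d = sqrt(sum of squared differences). (9-9)^2=0, (4-9)^2=25, (4--2)^2=36, (-1--8)^2=49. Sum = 110.

sqrt(110)


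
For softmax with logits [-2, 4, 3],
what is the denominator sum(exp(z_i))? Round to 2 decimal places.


Denom = e^-2=0.1353 + e^4=54.5982 + e^3=20.0855. Sum = 74.8190, which rounds to 74.82.

74.82


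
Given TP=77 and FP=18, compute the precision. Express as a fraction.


Precision = TP / (TP + FP) = 77 / 95 = 77/95.

77/95


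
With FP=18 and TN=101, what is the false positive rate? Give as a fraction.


FPR = FP / (FP + TN) = 18 / 119 = 18/119.

18/119


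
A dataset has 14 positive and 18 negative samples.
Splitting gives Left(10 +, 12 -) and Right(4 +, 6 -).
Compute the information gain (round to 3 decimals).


H(parent) = 0.9887. H(left) = 0.9940, H(right) = 0.9710. Weighted = (22/32)*0.9940 + (10/32)*0.9710 = 0.9868. IG = 0.9887 - 0.9868 = 0.0019, which rounds to 0.002.

0.002


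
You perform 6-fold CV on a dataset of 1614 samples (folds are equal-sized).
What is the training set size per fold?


Each validation fold has 1614/6 = 269 samples. Training set = 1614 - 269 = 1345.

1345


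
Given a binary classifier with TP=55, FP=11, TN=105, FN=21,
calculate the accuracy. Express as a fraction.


Accuracy = (TP + TN) / (TP + TN + FP + FN) = (55 + 105) / 192 = 5/6.

5/6


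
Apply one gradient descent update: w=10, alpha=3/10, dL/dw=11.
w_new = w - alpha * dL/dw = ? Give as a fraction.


w_new = 10 - 3/10 * 11 = 10 - 33/10 = 67/10.

67/10


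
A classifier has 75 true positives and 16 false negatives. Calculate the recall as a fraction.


Recall = TP / (TP + FN) = 75 / 91 = 75/91.

75/91


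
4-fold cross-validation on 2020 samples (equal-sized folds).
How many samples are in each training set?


Each validation fold has 2020/4 = 505 samples. Training set = 2020 - 505 = 1515.

1515


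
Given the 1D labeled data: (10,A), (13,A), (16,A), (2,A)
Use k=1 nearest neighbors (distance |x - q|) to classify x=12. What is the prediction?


Distances: |10-12|=2, |13-12|=1, |16-12|=4, |2-12|=10. 1 nearest: (13,A). Counts: {'A': 1}. Majority class: A.

A


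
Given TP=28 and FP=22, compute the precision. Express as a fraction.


Precision = TP / (TP + FP) = 28 / 50 = 14/25.

14/25


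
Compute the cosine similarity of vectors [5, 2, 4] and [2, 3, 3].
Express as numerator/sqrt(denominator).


dot = 28. |a|^2 = 45, |b|^2 = 22. cos = 28/sqrt(990).

28/sqrt(990)


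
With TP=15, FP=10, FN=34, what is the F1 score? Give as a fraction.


Precision = 15/25 = 3/5. Recall = 15/49 = 15/49. F1 = 2*P*R/(P+R) = 15/37.

15/37


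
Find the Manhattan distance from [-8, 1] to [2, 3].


d = sum of absolute differences: |-8-2|=10 + |1-3|=2 = 12.

12


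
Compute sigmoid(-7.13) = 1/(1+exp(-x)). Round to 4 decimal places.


sigma(-7.13) = 1/(1+e^(7.13)) = 1/(1+1248.876967) = 1/1249.876967 = 0.0008.

0.0008


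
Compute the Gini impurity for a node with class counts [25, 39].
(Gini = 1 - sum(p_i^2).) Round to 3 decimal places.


Total = 64. Proportions: 25/64, 39/64. sum(p_i^2) = 0.5239. Gini = 1 - 0.5239 = 0.4761, which rounds to 0.476.

0.476


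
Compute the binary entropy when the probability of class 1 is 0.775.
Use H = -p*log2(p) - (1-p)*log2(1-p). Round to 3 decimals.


H = -0.775*log2(0.775) - 0.225*log2(0.225) = 0.769.

0.769


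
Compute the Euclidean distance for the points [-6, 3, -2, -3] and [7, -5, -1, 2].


d = sqrt(sum of squared differences). (-6-7)^2=169, (3--5)^2=64, (-2--1)^2=1, (-3-2)^2=25. Sum = 259.

sqrt(259)


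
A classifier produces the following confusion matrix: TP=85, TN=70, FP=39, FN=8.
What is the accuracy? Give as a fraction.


Accuracy = (TP + TN) / (TP + TN + FP + FN) = (85 + 70) / 202 = 155/202.

155/202


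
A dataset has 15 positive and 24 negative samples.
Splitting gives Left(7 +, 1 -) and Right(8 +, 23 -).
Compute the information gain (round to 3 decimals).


H(parent) = 0.9612. H(left) = 0.5436, H(right) = 0.8238. Weighted = (8/39)*0.5436 + (31/39)*0.8238 = 0.7663. IG = 0.9612 - 0.7663 = 0.1949, which rounds to 0.195.

0.195


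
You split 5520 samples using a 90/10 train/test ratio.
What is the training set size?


Test set = 5520 * 10% = 552. Training set = 5520 - 552 = 4968.

4968


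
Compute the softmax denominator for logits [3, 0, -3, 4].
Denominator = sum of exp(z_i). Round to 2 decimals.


Denom = e^3=20.0855 + e^0=1.0000 + e^-3=0.0498 + e^4=54.5982. Sum = 75.7335, which rounds to 75.73.

75.73


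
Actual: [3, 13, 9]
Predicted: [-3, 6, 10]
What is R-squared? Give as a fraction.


Mean(y) = 25/3. SS_res = 86. SS_tot = 152/3. R^2 = 1 - 86/(152/3) = -53/76.

-53/76


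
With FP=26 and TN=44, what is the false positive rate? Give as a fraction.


FPR = FP / (FP + TN) = 26 / 70 = 13/35.

13/35


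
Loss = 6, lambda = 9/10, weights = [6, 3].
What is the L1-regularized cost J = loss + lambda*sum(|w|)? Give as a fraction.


L1 norm = sum(|w|) = 9. J = 6 + 9/10 * 9 = 141/10.

141/10


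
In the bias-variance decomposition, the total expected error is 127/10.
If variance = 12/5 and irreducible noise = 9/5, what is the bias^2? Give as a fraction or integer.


Total error = bias^2 + variance + irreducible noise. So bias^2 = 127/10 - 12/5 - 9/5 = 17/2.

17/2


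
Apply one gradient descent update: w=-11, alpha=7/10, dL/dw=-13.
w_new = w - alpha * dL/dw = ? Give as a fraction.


w_new = -11 - 7/10 * -13 = -11 - -91/10 = -19/10.

-19/10


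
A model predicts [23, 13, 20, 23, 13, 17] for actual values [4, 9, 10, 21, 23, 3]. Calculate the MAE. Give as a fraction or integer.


MAE = (1/6) * (|4-23|=19 + |9-13|=4 + |10-20|=10 + |21-23|=2 + |23-13|=10 + |3-17|=14). Sum = 59. MAE = 59/6.

59/6


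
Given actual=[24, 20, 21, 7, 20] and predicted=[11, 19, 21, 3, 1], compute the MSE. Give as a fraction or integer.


MSE = (1/5) * ((24-11)^2=169 + (20-19)^2=1 + (21-21)^2=0 + (7-3)^2=16 + (20-1)^2=361). Sum = 547. MSE = 547/5.

547/5


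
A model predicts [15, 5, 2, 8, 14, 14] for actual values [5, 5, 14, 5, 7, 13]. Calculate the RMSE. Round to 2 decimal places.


MSE = 50.5000. RMSE = sqrt(50.5000) = 7.11.

7.11


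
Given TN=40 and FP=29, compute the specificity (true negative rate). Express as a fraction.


Specificity = TN / (TN + FP) = 40 / 69 = 40/69.

40/69


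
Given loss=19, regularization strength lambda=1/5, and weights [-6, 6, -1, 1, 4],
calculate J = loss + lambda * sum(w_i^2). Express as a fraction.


L2 sq norm = sum(w^2) = 90. J = 19 + 1/5 * 90 = 37.

37


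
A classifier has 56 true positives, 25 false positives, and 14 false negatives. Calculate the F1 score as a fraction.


Precision = 56/81 = 56/81. Recall = 56/70 = 4/5. F1 = 2*P*R/(P+R) = 112/151.

112/151


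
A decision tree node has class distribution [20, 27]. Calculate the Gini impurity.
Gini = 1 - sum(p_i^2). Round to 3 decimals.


Total = 47. Proportions: 20/47, 27/47. sum(p_i^2) = 0.5111. Gini = 1 - 0.5111 = 0.4889, which rounds to 0.489.

0.489


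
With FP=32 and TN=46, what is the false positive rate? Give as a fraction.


FPR = FP / (FP + TN) = 32 / 78 = 16/39.

16/39


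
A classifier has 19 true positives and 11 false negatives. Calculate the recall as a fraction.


Recall = TP / (TP + FN) = 19 / 30 = 19/30.

19/30


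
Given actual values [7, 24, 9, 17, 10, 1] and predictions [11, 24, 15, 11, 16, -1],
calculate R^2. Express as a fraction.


Mean(y) = 34/3. SS_res = 128. SS_tot = 976/3. R^2 = 1 - 128/(976/3) = 37/61.

37/61


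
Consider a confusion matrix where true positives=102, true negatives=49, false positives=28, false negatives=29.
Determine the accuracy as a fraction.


Accuracy = (TP + TN) / (TP + TN + FP + FN) = (102 + 49) / 208 = 151/208.

151/208


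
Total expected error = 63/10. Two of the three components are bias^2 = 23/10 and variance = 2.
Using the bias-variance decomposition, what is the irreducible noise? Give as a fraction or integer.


Total error = bias^2 + variance + irreducible noise. So irreducible noise = 63/10 - 23/10 - 2 = 2.

2


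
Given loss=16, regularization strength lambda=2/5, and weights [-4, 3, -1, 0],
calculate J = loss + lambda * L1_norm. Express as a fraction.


L1 norm = sum(|w|) = 8. J = 16 + 2/5 * 8 = 96/5.

96/5


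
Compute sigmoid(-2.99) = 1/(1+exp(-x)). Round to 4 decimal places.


sigma(-2.99) = 1/(1+e^(2.99)) = 1/(1+19.885682) = 1/20.885682 = 0.0479.

0.0479


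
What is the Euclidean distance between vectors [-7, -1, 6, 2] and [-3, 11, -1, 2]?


d = sqrt(sum of squared differences). (-7--3)^2=16, (-1-11)^2=144, (6--1)^2=49, (2-2)^2=0. Sum = 209.

sqrt(209)


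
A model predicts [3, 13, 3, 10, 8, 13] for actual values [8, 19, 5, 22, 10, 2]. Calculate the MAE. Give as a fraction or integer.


MAE = (1/6) * (|8-3|=5 + |19-13|=6 + |5-3|=2 + |22-10|=12 + |10-8|=2 + |2-13|=11). Sum = 38. MAE = 19/3.

19/3


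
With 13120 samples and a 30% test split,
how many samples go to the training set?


Test set = 13120 * 30% = 3936. Training set = 13120 - 3936 = 9184.

9184


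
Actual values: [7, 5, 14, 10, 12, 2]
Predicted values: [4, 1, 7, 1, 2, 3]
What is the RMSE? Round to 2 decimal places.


MSE = 42.6667. RMSE = sqrt(42.6667) = 6.53.

6.53


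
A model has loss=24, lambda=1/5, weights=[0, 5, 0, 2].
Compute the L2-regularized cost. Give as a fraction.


L2 sq norm = sum(w^2) = 29. J = 24 + 1/5 * 29 = 149/5.

149/5


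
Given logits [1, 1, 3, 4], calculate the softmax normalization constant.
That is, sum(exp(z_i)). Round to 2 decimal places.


Denom = e^1=2.7183 + e^1=2.7183 + e^3=20.0855 + e^4=54.5982. Sum = 80.1203, which rounds to 80.12.

80.12


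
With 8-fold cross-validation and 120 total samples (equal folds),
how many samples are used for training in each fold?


Each validation fold has 120/8 = 15 samples. Training set = 120 - 15 = 105.

105


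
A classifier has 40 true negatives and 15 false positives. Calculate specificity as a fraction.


Specificity = TN / (TN + FP) = 40 / 55 = 8/11.

8/11


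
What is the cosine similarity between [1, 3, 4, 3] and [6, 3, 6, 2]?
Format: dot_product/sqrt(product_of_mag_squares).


dot = 45. |a|^2 = 35, |b|^2 = 85. cos = 45/sqrt(2975).

45/sqrt(2975)


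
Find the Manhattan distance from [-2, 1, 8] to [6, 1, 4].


d = sum of absolute differences: |-2-6|=8 + |1-1|=0 + |8-4|=4 = 12.

12


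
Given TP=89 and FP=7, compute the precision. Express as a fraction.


Precision = TP / (TP + FP) = 89 / 96 = 89/96.

89/96


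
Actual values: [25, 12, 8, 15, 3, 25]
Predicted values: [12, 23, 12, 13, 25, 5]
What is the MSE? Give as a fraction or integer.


MSE = (1/6) * ((25-12)^2=169 + (12-23)^2=121 + (8-12)^2=16 + (15-13)^2=4 + (3-25)^2=484 + (25-5)^2=400). Sum = 1194. MSE = 199.

199


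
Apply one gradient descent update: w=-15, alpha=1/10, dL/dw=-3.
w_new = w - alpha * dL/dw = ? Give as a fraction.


w_new = -15 - 1/10 * -3 = -15 - -3/10 = -147/10.

-147/10


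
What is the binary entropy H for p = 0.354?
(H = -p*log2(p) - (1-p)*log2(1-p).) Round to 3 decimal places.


H = -0.354*log2(0.354) - 0.646*log2(0.646) = 0.938.

0.938


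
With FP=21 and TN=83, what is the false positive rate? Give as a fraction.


FPR = FP / (FP + TN) = 21 / 104 = 21/104.

21/104


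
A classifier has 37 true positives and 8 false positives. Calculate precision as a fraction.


Precision = TP / (TP + FP) = 37 / 45 = 37/45.

37/45


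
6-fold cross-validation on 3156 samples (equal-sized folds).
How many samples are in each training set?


Each validation fold has 3156/6 = 526 samples. Training set = 3156 - 526 = 2630.

2630


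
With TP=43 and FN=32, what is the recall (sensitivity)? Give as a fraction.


Recall = TP / (TP + FN) = 43 / 75 = 43/75.

43/75


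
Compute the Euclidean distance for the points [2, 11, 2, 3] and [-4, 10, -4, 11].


d = sqrt(sum of squared differences). (2--4)^2=36, (11-10)^2=1, (2--4)^2=36, (3-11)^2=64. Sum = 137.

sqrt(137)


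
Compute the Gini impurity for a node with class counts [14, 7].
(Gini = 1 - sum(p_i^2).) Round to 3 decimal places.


Total = 21. Proportions: 14/21, 7/21. sum(p_i^2) = 0.5556. Gini = 1 - 0.5556 = 0.4444, which rounds to 0.444.

0.444


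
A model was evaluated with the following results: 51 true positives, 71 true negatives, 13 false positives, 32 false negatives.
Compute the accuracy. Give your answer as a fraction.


Accuracy = (TP + TN) / (TP + TN + FP + FN) = (51 + 71) / 167 = 122/167.

122/167


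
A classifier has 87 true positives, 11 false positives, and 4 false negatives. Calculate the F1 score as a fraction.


Precision = 87/98 = 87/98. Recall = 87/91 = 87/91. F1 = 2*P*R/(P+R) = 58/63.

58/63


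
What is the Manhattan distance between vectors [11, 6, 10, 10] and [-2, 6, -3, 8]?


d = sum of absolute differences: |11--2|=13 + |6-6|=0 + |10--3|=13 + |10-8|=2 = 28.

28


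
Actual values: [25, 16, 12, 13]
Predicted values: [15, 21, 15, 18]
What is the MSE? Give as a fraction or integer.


MSE = (1/4) * ((25-15)^2=100 + (16-21)^2=25 + (12-15)^2=9 + (13-18)^2=25). Sum = 159. MSE = 159/4.

159/4


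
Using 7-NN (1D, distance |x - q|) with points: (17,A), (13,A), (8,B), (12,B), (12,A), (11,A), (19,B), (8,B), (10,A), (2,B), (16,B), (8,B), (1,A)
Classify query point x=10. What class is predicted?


Distances: |17-10|=7, |13-10|=3, |8-10|=2, |12-10|=2, |12-10|=2, |11-10|=1, |19-10|=9, |8-10|=2, |10-10|=0, |2-10|=8, |16-10|=6, |8-10|=2, |1-10|=9. 7 nearest: (10,A), (11,A), (12,A), (8,B), (12,B), (8,B), (8,B). Counts: {'A': 3, 'B': 4}. Majority class: B.

B


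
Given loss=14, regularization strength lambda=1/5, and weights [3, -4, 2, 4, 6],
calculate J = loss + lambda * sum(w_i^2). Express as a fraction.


L2 sq norm = sum(w^2) = 81. J = 14 + 1/5 * 81 = 151/5.

151/5


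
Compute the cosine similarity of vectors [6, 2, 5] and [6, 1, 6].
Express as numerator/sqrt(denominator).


dot = 68. |a|^2 = 65, |b|^2 = 73. cos = 68/sqrt(4745).

68/sqrt(4745)


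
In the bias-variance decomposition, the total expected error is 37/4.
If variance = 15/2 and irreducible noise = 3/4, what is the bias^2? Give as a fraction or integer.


Total error = bias^2 + variance + irreducible noise. So bias^2 = 37/4 - 15/2 - 3/4 = 1.

1


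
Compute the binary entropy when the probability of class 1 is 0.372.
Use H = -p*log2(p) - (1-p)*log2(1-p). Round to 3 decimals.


H = -0.372*log2(0.372) - 0.628*log2(0.628) = 0.952.

0.952


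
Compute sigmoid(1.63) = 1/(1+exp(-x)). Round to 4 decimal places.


sigma(1.63) = 1/(1+e^(-1.63)) = 1/(1+0.195930) = 1/1.195930 = 0.8362.

0.8362


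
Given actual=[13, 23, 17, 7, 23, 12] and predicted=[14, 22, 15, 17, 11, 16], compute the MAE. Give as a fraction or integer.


MAE = (1/6) * (|13-14|=1 + |23-22|=1 + |17-15|=2 + |7-17|=10 + |23-11|=12 + |12-16|=4). Sum = 30. MAE = 5.

5


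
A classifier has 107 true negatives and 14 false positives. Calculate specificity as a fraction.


Specificity = TN / (TN + FP) = 107 / 121 = 107/121.

107/121


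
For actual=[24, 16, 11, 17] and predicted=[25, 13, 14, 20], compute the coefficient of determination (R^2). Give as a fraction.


Mean(y) = 17. SS_res = 28. SS_tot = 86. R^2 = 1 - 28/(86) = 29/43.

29/43


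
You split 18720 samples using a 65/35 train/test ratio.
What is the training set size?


Test set = 18720 * 35% = 6552. Training set = 18720 - 6552 = 12168.

12168


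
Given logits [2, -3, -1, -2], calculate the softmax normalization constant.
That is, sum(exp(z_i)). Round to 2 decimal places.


Denom = e^2=7.3891 + e^-3=0.0498 + e^-1=0.3679 + e^-2=0.1353. Sum = 7.9421, which rounds to 7.94.

7.94


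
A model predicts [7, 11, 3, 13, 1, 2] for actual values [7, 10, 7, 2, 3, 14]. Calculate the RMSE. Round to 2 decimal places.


MSE = 47.6667. RMSE = sqrt(47.6667) = 6.90.

6.90


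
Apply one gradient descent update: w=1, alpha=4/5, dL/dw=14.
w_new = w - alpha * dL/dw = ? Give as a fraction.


w_new = 1 - 4/5 * 14 = 1 - 56/5 = -51/5.

-51/5


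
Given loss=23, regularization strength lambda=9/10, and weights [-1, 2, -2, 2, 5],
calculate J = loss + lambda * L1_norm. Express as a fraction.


L1 norm = sum(|w|) = 12. J = 23 + 9/10 * 12 = 169/5.

169/5


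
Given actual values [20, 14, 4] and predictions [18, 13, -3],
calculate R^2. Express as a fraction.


Mean(y) = 38/3. SS_res = 54. SS_tot = 392/3. R^2 = 1 - 54/(392/3) = 115/196.

115/196


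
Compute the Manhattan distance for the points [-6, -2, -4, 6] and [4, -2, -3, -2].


d = sum of absolute differences: |-6-4|=10 + |-2--2|=0 + |-4--3|=1 + |6--2|=8 = 19.

19


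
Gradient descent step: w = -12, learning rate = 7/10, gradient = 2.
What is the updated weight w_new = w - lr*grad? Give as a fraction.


w_new = -12 - 7/10 * 2 = -12 - 7/5 = -67/5.

-67/5


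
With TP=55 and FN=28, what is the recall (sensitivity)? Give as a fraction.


Recall = TP / (TP + FN) = 55 / 83 = 55/83.

55/83


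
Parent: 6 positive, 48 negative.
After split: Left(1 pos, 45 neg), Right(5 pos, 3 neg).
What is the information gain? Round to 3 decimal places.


H(parent) = 0.5033. H(left) = 0.1511, H(right) = 0.9544. Weighted = (46/54)*0.1511 + (8/54)*0.9544 = 0.2701. IG = 0.5033 - 0.2701 = 0.2332, which rounds to 0.233.

0.233


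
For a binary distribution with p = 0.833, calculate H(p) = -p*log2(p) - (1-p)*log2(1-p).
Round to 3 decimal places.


H = -0.833*log2(0.833) - 0.167*log2(0.167) = 0.651.

0.651


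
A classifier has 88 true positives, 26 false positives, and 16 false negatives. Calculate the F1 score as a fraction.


Precision = 88/114 = 44/57. Recall = 88/104 = 11/13. F1 = 2*P*R/(P+R) = 88/109.

88/109


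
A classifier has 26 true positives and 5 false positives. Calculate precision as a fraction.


Precision = TP / (TP + FP) = 26 / 31 = 26/31.

26/31


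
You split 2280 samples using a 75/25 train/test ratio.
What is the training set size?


Test set = 2280 * 25% = 570. Training set = 2280 - 570 = 1710.

1710


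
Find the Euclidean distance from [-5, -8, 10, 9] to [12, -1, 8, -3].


d = sqrt(sum of squared differences). (-5-12)^2=289, (-8--1)^2=49, (10-8)^2=4, (9--3)^2=144. Sum = 486.

sqrt(486)


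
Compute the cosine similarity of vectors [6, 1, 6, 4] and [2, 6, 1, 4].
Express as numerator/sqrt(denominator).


dot = 40. |a|^2 = 89, |b|^2 = 57. cos = 40/sqrt(5073).

40/sqrt(5073)


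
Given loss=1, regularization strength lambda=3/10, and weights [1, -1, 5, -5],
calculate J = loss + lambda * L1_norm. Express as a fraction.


L1 norm = sum(|w|) = 12. J = 1 + 3/10 * 12 = 23/5.

23/5


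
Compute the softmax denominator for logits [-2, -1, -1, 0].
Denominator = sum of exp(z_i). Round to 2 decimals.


Denom = e^-2=0.1353 + e^-1=0.3679 + e^-1=0.3679 + e^0=1.0000. Sum = 1.8711, which rounds to 1.87.

1.87


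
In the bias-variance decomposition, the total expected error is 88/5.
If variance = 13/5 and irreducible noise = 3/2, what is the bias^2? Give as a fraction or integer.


Total error = bias^2 + variance + irreducible noise. So bias^2 = 88/5 - 13/5 - 3/2 = 27/2.

27/2


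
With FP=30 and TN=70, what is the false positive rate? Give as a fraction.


FPR = FP / (FP + TN) = 30 / 100 = 3/10.

3/10


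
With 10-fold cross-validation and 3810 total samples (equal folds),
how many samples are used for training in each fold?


Each validation fold has 3810/10 = 381 samples. Training set = 3810 - 381 = 3429.

3429


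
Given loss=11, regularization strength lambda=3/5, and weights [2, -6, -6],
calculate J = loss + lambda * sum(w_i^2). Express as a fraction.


L2 sq norm = sum(w^2) = 76. J = 11 + 3/5 * 76 = 283/5.

283/5


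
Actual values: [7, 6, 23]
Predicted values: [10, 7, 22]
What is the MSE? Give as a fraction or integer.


MSE = (1/3) * ((7-10)^2=9 + (6-7)^2=1 + (23-22)^2=1). Sum = 11. MSE = 11/3.

11/3


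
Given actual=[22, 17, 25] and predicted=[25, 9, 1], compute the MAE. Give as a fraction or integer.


MAE = (1/3) * (|22-25|=3 + |17-9|=8 + |25-1|=24). Sum = 35. MAE = 35/3.

35/3


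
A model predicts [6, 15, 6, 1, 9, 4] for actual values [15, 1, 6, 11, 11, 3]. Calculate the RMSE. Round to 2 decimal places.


MSE = 63.6667. RMSE = sqrt(63.6667) = 7.98.

7.98


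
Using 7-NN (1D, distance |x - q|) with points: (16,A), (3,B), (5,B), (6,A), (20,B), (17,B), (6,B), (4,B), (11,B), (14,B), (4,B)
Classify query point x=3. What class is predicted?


Distances: |16-3|=13, |3-3|=0, |5-3|=2, |6-3|=3, |20-3|=17, |17-3|=14, |6-3|=3, |4-3|=1, |11-3|=8, |14-3|=11, |4-3|=1. 7 nearest: (3,B), (4,B), (4,B), (5,B), (6,A), (6,B), (11,B). Counts: {'B': 6, 'A': 1}. Majority class: B.

B


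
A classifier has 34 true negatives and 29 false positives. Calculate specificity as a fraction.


Specificity = TN / (TN + FP) = 34 / 63 = 34/63.

34/63


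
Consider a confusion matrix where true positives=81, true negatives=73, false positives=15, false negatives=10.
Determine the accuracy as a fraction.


Accuracy = (TP + TN) / (TP + TN + FP + FN) = (81 + 73) / 179 = 154/179.

154/179


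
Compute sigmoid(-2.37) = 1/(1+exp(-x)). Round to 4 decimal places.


sigma(-2.37) = 1/(1+e^(2.37)) = 1/(1+10.697392) = 1/11.697392 = 0.0855.

0.0855


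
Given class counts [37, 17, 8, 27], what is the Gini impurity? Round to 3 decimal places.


Total = 89. Proportions: 37/89, 17/89, 8/89, 27/89. sum(p_i^2) = 0.3094. Gini = 1 - 0.3094 = 0.6906, which rounds to 0.691.

0.691


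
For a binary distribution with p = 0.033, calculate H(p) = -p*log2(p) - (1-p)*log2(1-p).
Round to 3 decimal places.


H = -0.033*log2(0.033) - 0.967*log2(0.967) = 0.209.

0.209


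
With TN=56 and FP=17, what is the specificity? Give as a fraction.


Specificity = TN / (TN + FP) = 56 / 73 = 56/73.

56/73


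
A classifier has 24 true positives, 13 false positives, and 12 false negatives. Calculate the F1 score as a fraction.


Precision = 24/37 = 24/37. Recall = 24/36 = 2/3. F1 = 2*P*R/(P+R) = 48/73.

48/73


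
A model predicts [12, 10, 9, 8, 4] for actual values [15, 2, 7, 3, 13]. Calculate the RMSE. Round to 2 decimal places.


MSE = 36.6000. RMSE = sqrt(36.6000) = 6.05.

6.05


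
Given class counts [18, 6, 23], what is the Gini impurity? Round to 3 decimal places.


Total = 47. Proportions: 18/47, 6/47, 23/47. sum(p_i^2) = 0.4024. Gini = 1 - 0.4024 = 0.5976, which rounds to 0.598.

0.598


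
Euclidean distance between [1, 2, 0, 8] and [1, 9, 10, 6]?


d = sqrt(sum of squared differences). (1-1)^2=0, (2-9)^2=49, (0-10)^2=100, (8-6)^2=4. Sum = 153.

sqrt(153)


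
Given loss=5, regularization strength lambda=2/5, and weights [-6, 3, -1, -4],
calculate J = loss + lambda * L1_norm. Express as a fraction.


L1 norm = sum(|w|) = 14. J = 5 + 2/5 * 14 = 53/5.

53/5


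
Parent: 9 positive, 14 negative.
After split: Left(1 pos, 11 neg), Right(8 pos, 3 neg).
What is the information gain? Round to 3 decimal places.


H(parent) = 0.9656. H(left) = 0.4138, H(right) = 0.8454. Weighted = (12/23)*0.4138 + (11/23)*0.8454 = 0.6202. IG = 0.9656 - 0.6202 = 0.3454, which rounds to 0.345.

0.345


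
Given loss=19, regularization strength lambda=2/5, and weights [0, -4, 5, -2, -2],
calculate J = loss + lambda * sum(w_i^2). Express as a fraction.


L2 sq norm = sum(w^2) = 49. J = 19 + 2/5 * 49 = 193/5.

193/5


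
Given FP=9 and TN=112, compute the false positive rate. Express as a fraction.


FPR = FP / (FP + TN) = 9 / 121 = 9/121.

9/121


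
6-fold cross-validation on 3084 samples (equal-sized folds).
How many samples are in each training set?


Each validation fold has 3084/6 = 514 samples. Training set = 3084 - 514 = 2570.

2570


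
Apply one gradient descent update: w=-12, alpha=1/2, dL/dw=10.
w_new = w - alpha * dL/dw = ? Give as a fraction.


w_new = -12 - 1/2 * 10 = -12 - 5 = -17.

-17


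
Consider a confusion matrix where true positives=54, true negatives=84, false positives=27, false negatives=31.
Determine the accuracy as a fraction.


Accuracy = (TP + TN) / (TP + TN + FP + FN) = (54 + 84) / 196 = 69/98.

69/98


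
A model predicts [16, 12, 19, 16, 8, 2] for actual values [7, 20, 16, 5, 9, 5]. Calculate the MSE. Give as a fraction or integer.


MSE = (1/6) * ((7-16)^2=81 + (20-12)^2=64 + (16-19)^2=9 + (5-16)^2=121 + (9-8)^2=1 + (5-2)^2=9). Sum = 285. MSE = 95/2.

95/2


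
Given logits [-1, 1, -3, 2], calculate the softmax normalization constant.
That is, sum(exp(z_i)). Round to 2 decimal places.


Denom = e^-1=0.3679 + e^1=2.7183 + e^-3=0.0498 + e^2=7.3891. Sum = 10.5251, which rounds to 10.53.

10.53


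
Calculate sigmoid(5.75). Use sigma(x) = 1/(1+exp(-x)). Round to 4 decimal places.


sigma(5.75) = 1/(1+e^(-5.75)) = 1/(1+0.003183) = 1/1.003183 = 0.9968.

0.9968


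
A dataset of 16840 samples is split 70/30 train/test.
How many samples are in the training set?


Test set = 16840 * 30% = 5052. Training set = 16840 - 5052 = 11788.

11788


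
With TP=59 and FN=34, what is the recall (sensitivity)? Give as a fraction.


Recall = TP / (TP + FN) = 59 / 93 = 59/93.

59/93


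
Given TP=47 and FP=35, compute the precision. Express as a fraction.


Precision = TP / (TP + FP) = 47 / 82 = 47/82.

47/82


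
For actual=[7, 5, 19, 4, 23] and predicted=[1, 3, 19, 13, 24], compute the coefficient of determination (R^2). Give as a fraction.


Mean(y) = 58/5. SS_res = 122. SS_tot = 1536/5. R^2 = 1 - 122/(1536/5) = 463/768.

463/768


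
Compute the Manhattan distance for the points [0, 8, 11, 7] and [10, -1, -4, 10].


d = sum of absolute differences: |0-10|=10 + |8--1|=9 + |11--4|=15 + |7-10|=3 = 37.

37


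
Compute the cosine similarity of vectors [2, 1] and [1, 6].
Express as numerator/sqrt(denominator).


dot = 8. |a|^2 = 5, |b|^2 = 37. cos = 8/sqrt(185).

8/sqrt(185)


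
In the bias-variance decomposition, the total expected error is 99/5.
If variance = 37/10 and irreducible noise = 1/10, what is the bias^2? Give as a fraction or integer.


Total error = bias^2 + variance + irreducible noise. So bias^2 = 99/5 - 37/10 - 1/10 = 16.

16


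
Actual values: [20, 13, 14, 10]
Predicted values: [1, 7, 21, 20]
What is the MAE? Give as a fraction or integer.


MAE = (1/4) * (|20-1|=19 + |13-7|=6 + |14-21|=7 + |10-20|=10). Sum = 42. MAE = 21/2.

21/2


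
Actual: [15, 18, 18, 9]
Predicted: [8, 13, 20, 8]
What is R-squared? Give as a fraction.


Mean(y) = 15. SS_res = 79. SS_tot = 54. R^2 = 1 - 79/(54) = -25/54.

-25/54


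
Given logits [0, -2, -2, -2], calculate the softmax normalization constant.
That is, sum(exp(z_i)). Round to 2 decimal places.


Denom = e^0=1.0000 + e^-2=0.1353 + e^-2=0.1353 + e^-2=0.1353. Sum = 1.4059, which rounds to 1.41.

1.41


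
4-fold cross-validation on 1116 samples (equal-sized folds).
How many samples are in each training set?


Each validation fold has 1116/4 = 279 samples. Training set = 1116 - 279 = 837.

837


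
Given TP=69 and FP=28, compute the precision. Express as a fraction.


Precision = TP / (TP + FP) = 69 / 97 = 69/97.

69/97


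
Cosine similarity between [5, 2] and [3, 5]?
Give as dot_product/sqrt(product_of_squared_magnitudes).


dot = 25. |a|^2 = 29, |b|^2 = 34. cos = 25/sqrt(986).

25/sqrt(986)


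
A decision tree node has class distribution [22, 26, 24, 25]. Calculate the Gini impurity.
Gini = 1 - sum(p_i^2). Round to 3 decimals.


Total = 97. Proportions: 22/97, 26/97, 24/97, 25/97. sum(p_i^2) = 0.2509. Gini = 1 - 0.2509 = 0.7491, which rounds to 0.749.

0.749


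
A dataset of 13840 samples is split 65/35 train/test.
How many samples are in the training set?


Test set = 13840 * 35% = 4844. Training set = 13840 - 4844 = 8996.

8996


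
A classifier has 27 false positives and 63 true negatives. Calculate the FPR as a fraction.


FPR = FP / (FP + TN) = 27 / 90 = 3/10.

3/10


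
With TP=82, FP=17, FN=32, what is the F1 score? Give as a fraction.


Precision = 82/99 = 82/99. Recall = 82/114 = 41/57. F1 = 2*P*R/(P+R) = 164/213.

164/213


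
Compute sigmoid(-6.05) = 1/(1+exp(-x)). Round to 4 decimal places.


sigma(-6.05) = 1/(1+e^(6.05)) = 1/(1+424.113030) = 1/425.113030 = 0.0024.

0.0024


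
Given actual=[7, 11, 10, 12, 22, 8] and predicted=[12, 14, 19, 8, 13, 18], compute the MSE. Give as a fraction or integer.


MSE = (1/6) * ((7-12)^2=25 + (11-14)^2=9 + (10-19)^2=81 + (12-8)^2=16 + (22-13)^2=81 + (8-18)^2=100). Sum = 312. MSE = 52.

52


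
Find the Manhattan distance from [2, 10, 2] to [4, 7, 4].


d = sum of absolute differences: |2-4|=2 + |10-7|=3 + |2-4|=2 = 7.

7


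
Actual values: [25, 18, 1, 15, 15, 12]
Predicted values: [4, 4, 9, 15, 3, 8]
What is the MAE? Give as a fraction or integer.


MAE = (1/6) * (|25-4|=21 + |18-4|=14 + |1-9|=8 + |15-15|=0 + |15-3|=12 + |12-8|=4). Sum = 59. MAE = 59/6.

59/6


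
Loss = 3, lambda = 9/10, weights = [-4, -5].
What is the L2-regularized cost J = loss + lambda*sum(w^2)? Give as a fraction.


L2 sq norm = sum(w^2) = 41. J = 3 + 9/10 * 41 = 399/10.

399/10


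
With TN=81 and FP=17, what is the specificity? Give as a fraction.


Specificity = TN / (TN + FP) = 81 / 98 = 81/98.

81/98


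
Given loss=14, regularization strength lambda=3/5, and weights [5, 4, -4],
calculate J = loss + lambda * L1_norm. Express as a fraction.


L1 norm = sum(|w|) = 13. J = 14 + 3/5 * 13 = 109/5.

109/5


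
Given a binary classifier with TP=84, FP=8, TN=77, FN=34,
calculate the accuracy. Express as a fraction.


Accuracy = (TP + TN) / (TP + TN + FP + FN) = (84 + 77) / 203 = 23/29.

23/29


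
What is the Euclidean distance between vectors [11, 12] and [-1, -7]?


d = sqrt(sum of squared differences). (11--1)^2=144, (12--7)^2=361. Sum = 505.

sqrt(505)


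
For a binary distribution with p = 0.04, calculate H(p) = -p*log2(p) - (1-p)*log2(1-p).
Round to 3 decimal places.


H = -0.04*log2(0.04) - 0.96*log2(0.96) = 0.242.

0.242


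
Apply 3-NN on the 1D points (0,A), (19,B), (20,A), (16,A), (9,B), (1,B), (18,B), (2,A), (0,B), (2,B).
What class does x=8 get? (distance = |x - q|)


Distances: |0-8|=8, |19-8|=11, |20-8|=12, |16-8|=8, |9-8|=1, |1-8|=7, |18-8|=10, |2-8|=6, |0-8|=8, |2-8|=6. 3 nearest: (9,B), (2,A), (2,B). Counts: {'B': 2, 'A': 1}. Majority class: B.

B


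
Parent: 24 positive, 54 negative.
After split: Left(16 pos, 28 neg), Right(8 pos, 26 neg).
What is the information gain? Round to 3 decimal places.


H(parent) = 0.8905. H(left) = 0.9457, H(right) = 0.7871. Weighted = (44/78)*0.9457 + (34/78)*0.7871 = 0.8766. IG = 0.8905 - 0.8766 = 0.0139, which rounds to 0.014.

0.014


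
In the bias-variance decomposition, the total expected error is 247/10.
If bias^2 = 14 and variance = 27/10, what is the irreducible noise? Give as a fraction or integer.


Total error = bias^2 + variance + irreducible noise. So irreducible noise = 247/10 - 14 - 27/10 = 8.

8


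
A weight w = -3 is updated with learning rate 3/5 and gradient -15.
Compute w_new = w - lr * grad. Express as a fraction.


w_new = -3 - 3/5 * -15 = -3 - -9 = 6.

6


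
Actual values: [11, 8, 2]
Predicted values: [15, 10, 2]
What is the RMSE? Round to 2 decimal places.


MSE = 6.6667. RMSE = sqrt(6.6667) = 2.58.

2.58


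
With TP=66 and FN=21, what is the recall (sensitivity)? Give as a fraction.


Recall = TP / (TP + FN) = 66 / 87 = 22/29.

22/29


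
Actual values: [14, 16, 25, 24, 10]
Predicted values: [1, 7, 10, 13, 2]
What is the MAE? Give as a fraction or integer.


MAE = (1/5) * (|14-1|=13 + |16-7|=9 + |25-10|=15 + |24-13|=11 + |10-2|=8). Sum = 56. MAE = 56/5.

56/5


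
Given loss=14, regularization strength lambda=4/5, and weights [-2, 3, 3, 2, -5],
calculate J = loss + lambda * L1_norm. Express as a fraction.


L1 norm = sum(|w|) = 15. J = 14 + 4/5 * 15 = 26.

26


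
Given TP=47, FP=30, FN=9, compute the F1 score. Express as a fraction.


Precision = 47/77 = 47/77. Recall = 47/56 = 47/56. F1 = 2*P*R/(P+R) = 94/133.

94/133


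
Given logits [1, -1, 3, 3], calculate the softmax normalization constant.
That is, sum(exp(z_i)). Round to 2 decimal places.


Denom = e^1=2.7183 + e^-1=0.3679 + e^3=20.0855 + e^3=20.0855. Sum = 43.2572, which rounds to 43.26.

43.26
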